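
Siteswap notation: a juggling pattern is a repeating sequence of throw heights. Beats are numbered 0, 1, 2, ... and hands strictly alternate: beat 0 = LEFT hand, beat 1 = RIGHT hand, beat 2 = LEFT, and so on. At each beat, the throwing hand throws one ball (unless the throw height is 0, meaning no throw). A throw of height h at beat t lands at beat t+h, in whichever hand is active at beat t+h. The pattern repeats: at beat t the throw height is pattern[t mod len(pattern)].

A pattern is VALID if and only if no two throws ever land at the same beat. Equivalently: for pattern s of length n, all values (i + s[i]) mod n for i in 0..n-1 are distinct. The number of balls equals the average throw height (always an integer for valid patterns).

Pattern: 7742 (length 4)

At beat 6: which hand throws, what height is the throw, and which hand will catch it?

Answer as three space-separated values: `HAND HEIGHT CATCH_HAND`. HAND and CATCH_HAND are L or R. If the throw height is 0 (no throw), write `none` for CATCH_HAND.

Beat 6: 6 mod 2 = 0, so hand = L
Throw height = pattern[6 mod 4] = pattern[2] = 4
Lands at beat 6+4=10, 10 mod 2 = 0, so catch hand = L

Answer: L 4 L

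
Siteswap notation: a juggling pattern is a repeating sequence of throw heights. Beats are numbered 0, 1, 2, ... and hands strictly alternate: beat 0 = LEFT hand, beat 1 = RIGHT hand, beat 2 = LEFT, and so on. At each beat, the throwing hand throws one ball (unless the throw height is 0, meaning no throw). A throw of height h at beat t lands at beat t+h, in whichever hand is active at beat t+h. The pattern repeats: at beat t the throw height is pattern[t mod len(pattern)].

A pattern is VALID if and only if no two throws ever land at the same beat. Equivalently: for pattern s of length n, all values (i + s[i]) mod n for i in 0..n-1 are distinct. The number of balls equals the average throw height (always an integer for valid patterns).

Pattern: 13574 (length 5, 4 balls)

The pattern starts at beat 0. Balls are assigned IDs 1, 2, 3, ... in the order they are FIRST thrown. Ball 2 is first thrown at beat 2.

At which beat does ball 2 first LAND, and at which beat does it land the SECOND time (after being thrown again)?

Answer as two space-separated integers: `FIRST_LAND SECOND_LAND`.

Answer: 7 12

Derivation:
Beat 0 (L): throw ball1 h=1 -> lands@1:R; in-air after throw: [b1@1:R]
Beat 1 (R): throw ball1 h=3 -> lands@4:L; in-air after throw: [b1@4:L]
Beat 2 (L): throw ball2 h=5 -> lands@7:R; in-air after throw: [b1@4:L b2@7:R]
Beat 3 (R): throw ball3 h=7 -> lands@10:L; in-air after throw: [b1@4:L b2@7:R b3@10:L]
Beat 4 (L): throw ball1 h=4 -> lands@8:L; in-air after throw: [b2@7:R b1@8:L b3@10:L]
Beat 5 (R): throw ball4 h=1 -> lands@6:L; in-air after throw: [b4@6:L b2@7:R b1@8:L b3@10:L]
Beat 6 (L): throw ball4 h=3 -> lands@9:R; in-air after throw: [b2@7:R b1@8:L b4@9:R b3@10:L]
Beat 7 (R): throw ball2 h=5 -> lands@12:L; in-air after throw: [b1@8:L b4@9:R b3@10:L b2@12:L]
Beat 8 (L): throw ball1 h=7 -> lands@15:R; in-air after throw: [b4@9:R b3@10:L b2@12:L b1@15:R]
Beat 9 (R): throw ball4 h=4 -> lands@13:R; in-air after throw: [b3@10:L b2@12:L b4@13:R b1@15:R]
Beat 10 (L): throw ball3 h=1 -> lands@11:R; in-air after throw: [b3@11:R b2@12:L b4@13:R b1@15:R]
Beat 11 (R): throw ball3 h=3 -> lands@14:L; in-air after throw: [b2@12:L b4@13:R b3@14:L b1@15:R]
Beat 12 (L): throw ball2 h=5 -> lands@17:R; in-air after throw: [b4@13:R b3@14:L b1@15:R b2@17:R]
Ball 2: thrown@2 h=5 -> first land @7; rethrown@7 h=5 -> second land @12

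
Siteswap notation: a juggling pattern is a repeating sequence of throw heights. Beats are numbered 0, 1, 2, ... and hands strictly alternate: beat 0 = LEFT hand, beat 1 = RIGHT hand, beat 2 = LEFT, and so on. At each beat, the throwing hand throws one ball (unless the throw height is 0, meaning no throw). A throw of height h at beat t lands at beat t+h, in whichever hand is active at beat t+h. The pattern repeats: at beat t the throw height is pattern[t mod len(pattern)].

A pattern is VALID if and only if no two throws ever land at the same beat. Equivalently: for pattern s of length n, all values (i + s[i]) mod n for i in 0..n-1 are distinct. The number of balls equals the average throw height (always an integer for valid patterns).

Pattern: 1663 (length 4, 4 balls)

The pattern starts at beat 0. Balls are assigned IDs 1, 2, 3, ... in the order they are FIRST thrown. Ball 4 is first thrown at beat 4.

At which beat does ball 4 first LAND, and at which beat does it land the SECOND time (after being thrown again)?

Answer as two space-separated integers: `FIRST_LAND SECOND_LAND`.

Answer: 5 11

Derivation:
Beat 0 (L): throw ball1 h=1 -> lands@1:R; in-air after throw: [b1@1:R]
Beat 1 (R): throw ball1 h=6 -> lands@7:R; in-air after throw: [b1@7:R]
Beat 2 (L): throw ball2 h=6 -> lands@8:L; in-air after throw: [b1@7:R b2@8:L]
Beat 3 (R): throw ball3 h=3 -> lands@6:L; in-air after throw: [b3@6:L b1@7:R b2@8:L]
Beat 4 (L): throw ball4 h=1 -> lands@5:R; in-air after throw: [b4@5:R b3@6:L b1@7:R b2@8:L]
Beat 5 (R): throw ball4 h=6 -> lands@11:R; in-air after throw: [b3@6:L b1@7:R b2@8:L b4@11:R]
Beat 6 (L): throw ball3 h=6 -> lands@12:L; in-air after throw: [b1@7:R b2@8:L b4@11:R b3@12:L]
Beat 7 (R): throw ball1 h=3 -> lands@10:L; in-air after throw: [b2@8:L b1@10:L b4@11:R b3@12:L]
Beat 8 (L): throw ball2 h=1 -> lands@9:R; in-air after throw: [b2@9:R b1@10:L b4@11:R b3@12:L]
Beat 9 (R): throw ball2 h=6 -> lands@15:R; in-air after throw: [b1@10:L b4@11:R b3@12:L b2@15:R]
Beat 10 (L): throw ball1 h=6 -> lands@16:L; in-air after throw: [b4@11:R b3@12:L b2@15:R b1@16:L]
Beat 11 (R): throw ball4 h=3 -> lands@14:L; in-air after throw: [b3@12:L b4@14:L b2@15:R b1@16:L]
Ball 4: thrown@4 h=1 -> first land @5; rethrown@5 h=6 -> second land @11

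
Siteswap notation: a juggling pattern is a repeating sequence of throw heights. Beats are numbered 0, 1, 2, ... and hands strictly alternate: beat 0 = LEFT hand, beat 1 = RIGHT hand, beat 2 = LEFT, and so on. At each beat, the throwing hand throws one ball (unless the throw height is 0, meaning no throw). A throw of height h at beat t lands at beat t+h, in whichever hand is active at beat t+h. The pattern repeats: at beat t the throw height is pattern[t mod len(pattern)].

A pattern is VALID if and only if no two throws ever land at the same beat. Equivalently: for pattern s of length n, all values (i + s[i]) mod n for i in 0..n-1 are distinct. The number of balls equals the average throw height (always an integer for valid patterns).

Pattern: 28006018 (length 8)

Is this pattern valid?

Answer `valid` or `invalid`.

Answer: invalid

Derivation:
i=0: (i + s[i]) mod n = (0 + 2) mod 8 = 2
i=1: (i + s[i]) mod n = (1 + 8) mod 8 = 1
i=2: (i + s[i]) mod n = (2 + 0) mod 8 = 2
i=3: (i + s[i]) mod n = (3 + 0) mod 8 = 3
i=4: (i + s[i]) mod n = (4 + 6) mod 8 = 2
i=5: (i + s[i]) mod n = (5 + 0) mod 8 = 5
i=6: (i + s[i]) mod n = (6 + 1) mod 8 = 7
i=7: (i + s[i]) mod n = (7 + 8) mod 8 = 7
Residues: [2, 1, 2, 3, 2, 5, 7, 7], distinct: False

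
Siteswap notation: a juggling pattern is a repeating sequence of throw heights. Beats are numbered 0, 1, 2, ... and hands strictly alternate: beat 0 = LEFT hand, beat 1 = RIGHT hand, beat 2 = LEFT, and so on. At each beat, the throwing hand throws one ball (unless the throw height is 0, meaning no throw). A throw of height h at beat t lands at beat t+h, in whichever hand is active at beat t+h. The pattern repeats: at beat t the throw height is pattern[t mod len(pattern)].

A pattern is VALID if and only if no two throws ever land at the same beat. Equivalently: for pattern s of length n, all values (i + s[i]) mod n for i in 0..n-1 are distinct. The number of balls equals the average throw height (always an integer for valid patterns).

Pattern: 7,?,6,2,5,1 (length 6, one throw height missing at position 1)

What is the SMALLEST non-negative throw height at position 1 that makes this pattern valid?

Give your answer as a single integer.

i=0: (0 + 7) mod 6 = 1
i=1: s[i]=? (unknown)
i=2: (2 + 6) mod 6 = 2
i=3: (3 + 2) mod 6 = 5
i=4: (4 + 5) mod 6 = 3
i=5: (5 + 1) mod 6 = 0
Known residues: [0, 1, 2, 3, 5]; need a permutation of 0..5, so missing residue r = 4
Need (1 + s) mod 6 = 4; smallest s = (4 - 1) mod 6 = 3

Answer: 3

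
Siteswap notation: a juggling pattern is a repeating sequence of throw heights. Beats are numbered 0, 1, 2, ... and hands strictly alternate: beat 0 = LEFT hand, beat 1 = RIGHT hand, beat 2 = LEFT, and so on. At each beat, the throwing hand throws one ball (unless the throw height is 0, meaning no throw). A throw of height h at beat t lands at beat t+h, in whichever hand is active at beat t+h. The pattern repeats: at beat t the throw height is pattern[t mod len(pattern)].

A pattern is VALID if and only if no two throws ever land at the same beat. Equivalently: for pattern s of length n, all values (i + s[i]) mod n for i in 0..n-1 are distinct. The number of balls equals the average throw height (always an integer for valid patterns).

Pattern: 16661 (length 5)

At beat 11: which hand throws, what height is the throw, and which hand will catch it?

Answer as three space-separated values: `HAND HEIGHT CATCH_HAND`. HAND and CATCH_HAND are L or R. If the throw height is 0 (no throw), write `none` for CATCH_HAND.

Answer: R 6 R

Derivation:
Beat 11: 11 mod 2 = 1, so hand = R
Throw height = pattern[11 mod 5] = pattern[1] = 6
Lands at beat 11+6=17, 17 mod 2 = 1, so catch hand = R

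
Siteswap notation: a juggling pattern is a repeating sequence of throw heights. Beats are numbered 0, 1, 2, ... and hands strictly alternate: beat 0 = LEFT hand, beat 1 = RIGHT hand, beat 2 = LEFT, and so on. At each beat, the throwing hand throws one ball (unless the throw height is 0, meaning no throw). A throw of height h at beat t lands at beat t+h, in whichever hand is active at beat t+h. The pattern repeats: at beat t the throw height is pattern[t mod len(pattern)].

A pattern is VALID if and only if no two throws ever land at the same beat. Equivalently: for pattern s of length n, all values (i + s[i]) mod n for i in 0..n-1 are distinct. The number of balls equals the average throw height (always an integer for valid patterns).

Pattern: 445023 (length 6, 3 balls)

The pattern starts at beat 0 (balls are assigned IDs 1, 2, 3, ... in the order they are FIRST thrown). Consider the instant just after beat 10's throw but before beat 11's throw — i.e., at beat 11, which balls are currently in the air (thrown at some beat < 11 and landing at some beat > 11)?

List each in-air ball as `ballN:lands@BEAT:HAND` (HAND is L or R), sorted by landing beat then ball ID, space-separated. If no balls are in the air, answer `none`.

Answer: ball1:lands@12:L ball2:lands@13:R

Derivation:
Beat 0 (L): throw ball1 h=4 -> lands@4:L; in-air after throw: [b1@4:L]
Beat 1 (R): throw ball2 h=4 -> lands@5:R; in-air after throw: [b1@4:L b2@5:R]
Beat 2 (L): throw ball3 h=5 -> lands@7:R; in-air after throw: [b1@4:L b2@5:R b3@7:R]
Beat 4 (L): throw ball1 h=2 -> lands@6:L; in-air after throw: [b2@5:R b1@6:L b3@7:R]
Beat 5 (R): throw ball2 h=3 -> lands@8:L; in-air after throw: [b1@6:L b3@7:R b2@8:L]
Beat 6 (L): throw ball1 h=4 -> lands@10:L; in-air after throw: [b3@7:R b2@8:L b1@10:L]
Beat 7 (R): throw ball3 h=4 -> lands@11:R; in-air after throw: [b2@8:L b1@10:L b3@11:R]
Beat 8 (L): throw ball2 h=5 -> lands@13:R; in-air after throw: [b1@10:L b3@11:R b2@13:R]
Beat 10 (L): throw ball1 h=2 -> lands@12:L; in-air after throw: [b3@11:R b1@12:L b2@13:R]
Beat 11 (R): throw ball3 h=3 -> lands@14:L; in-air after throw: [b1@12:L b2@13:R b3@14:L]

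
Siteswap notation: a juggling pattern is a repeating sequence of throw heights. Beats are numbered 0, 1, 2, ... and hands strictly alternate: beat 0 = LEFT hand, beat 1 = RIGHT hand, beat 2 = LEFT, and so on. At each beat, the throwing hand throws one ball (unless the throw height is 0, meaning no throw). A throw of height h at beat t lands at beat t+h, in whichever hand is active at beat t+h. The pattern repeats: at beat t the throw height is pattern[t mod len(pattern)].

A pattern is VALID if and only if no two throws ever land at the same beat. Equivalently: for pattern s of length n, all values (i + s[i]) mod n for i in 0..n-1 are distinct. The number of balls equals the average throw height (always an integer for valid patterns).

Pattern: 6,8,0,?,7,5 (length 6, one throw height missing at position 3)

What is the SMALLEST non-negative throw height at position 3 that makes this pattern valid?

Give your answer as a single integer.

i=0: (0 + 6) mod 6 = 0
i=1: (1 + 8) mod 6 = 3
i=2: (2 + 0) mod 6 = 2
i=3: s[i]=? (unknown)
i=4: (4 + 7) mod 6 = 5
i=5: (5 + 5) mod 6 = 4
Known residues: [0, 2, 3, 4, 5]; need a permutation of 0..5, so missing residue r = 1
Need (3 + s) mod 6 = 1; smallest s = (1 - 3) mod 6 = 4

Answer: 4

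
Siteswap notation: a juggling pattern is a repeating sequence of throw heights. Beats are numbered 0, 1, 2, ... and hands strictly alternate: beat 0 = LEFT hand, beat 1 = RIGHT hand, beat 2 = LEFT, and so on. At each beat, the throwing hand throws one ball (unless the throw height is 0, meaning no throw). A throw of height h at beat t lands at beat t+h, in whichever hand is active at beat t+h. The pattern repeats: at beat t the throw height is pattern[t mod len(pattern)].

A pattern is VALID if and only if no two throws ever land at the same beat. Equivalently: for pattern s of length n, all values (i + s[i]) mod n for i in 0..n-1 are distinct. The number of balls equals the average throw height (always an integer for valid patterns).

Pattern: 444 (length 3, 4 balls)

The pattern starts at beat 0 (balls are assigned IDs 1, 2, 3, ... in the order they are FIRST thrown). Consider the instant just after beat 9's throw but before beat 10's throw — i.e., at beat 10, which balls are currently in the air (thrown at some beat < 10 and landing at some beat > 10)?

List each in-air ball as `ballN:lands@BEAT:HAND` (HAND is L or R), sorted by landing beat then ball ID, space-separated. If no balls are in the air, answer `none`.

Beat 0 (L): throw ball1 h=4 -> lands@4:L; in-air after throw: [b1@4:L]
Beat 1 (R): throw ball2 h=4 -> lands@5:R; in-air after throw: [b1@4:L b2@5:R]
Beat 2 (L): throw ball3 h=4 -> lands@6:L; in-air after throw: [b1@4:L b2@5:R b3@6:L]
Beat 3 (R): throw ball4 h=4 -> lands@7:R; in-air after throw: [b1@4:L b2@5:R b3@6:L b4@7:R]
Beat 4 (L): throw ball1 h=4 -> lands@8:L; in-air after throw: [b2@5:R b3@6:L b4@7:R b1@8:L]
Beat 5 (R): throw ball2 h=4 -> lands@9:R; in-air after throw: [b3@6:L b4@7:R b1@8:L b2@9:R]
Beat 6 (L): throw ball3 h=4 -> lands@10:L; in-air after throw: [b4@7:R b1@8:L b2@9:R b3@10:L]
Beat 7 (R): throw ball4 h=4 -> lands@11:R; in-air after throw: [b1@8:L b2@9:R b3@10:L b4@11:R]
Beat 8 (L): throw ball1 h=4 -> lands@12:L; in-air after throw: [b2@9:R b3@10:L b4@11:R b1@12:L]
Beat 9 (R): throw ball2 h=4 -> lands@13:R; in-air after throw: [b3@10:L b4@11:R b1@12:L b2@13:R]
Beat 10 (L): throw ball3 h=4 -> lands@14:L; in-air after throw: [b4@11:R b1@12:L b2@13:R b3@14:L]

Answer: ball4:lands@11:R ball1:lands@12:L ball2:lands@13:R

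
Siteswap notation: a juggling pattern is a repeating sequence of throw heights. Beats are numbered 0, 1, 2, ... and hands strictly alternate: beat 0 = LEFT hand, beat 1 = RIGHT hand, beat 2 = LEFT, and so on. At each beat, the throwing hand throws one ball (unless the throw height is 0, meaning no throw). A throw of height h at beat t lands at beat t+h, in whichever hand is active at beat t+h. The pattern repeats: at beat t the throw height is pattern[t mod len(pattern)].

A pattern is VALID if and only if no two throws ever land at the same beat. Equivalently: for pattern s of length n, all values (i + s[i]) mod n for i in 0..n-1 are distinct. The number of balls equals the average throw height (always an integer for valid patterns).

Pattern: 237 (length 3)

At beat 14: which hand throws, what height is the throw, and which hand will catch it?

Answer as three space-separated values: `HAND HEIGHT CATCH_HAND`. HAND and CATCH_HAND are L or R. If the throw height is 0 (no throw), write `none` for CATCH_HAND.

Beat 14: 14 mod 2 = 0, so hand = L
Throw height = pattern[14 mod 3] = pattern[2] = 7
Lands at beat 14+7=21, 21 mod 2 = 1, so catch hand = R

Answer: L 7 R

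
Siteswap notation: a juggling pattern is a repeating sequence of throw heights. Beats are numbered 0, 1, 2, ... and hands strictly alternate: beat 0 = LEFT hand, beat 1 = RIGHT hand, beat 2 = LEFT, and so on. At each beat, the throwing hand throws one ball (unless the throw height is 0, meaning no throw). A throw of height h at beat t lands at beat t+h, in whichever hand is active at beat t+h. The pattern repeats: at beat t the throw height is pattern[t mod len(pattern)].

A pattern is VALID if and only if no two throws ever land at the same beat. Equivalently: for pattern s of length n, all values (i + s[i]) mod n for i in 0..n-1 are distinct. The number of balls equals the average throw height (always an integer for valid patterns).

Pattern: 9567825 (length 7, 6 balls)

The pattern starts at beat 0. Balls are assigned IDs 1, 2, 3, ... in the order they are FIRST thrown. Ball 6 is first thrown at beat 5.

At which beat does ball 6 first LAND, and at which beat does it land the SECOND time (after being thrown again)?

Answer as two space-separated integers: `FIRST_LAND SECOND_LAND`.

Beat 0 (L): throw ball1 h=9 -> lands@9:R; in-air after throw: [b1@9:R]
Beat 1 (R): throw ball2 h=5 -> lands@6:L; in-air after throw: [b2@6:L b1@9:R]
Beat 2 (L): throw ball3 h=6 -> lands@8:L; in-air after throw: [b2@6:L b3@8:L b1@9:R]
Beat 3 (R): throw ball4 h=7 -> lands@10:L; in-air after throw: [b2@6:L b3@8:L b1@9:R b4@10:L]
Beat 4 (L): throw ball5 h=8 -> lands@12:L; in-air after throw: [b2@6:L b3@8:L b1@9:R b4@10:L b5@12:L]
Beat 5 (R): throw ball6 h=2 -> lands@7:R; in-air after throw: [b2@6:L b6@7:R b3@8:L b1@9:R b4@10:L b5@12:L]
Beat 6 (L): throw ball2 h=5 -> lands@11:R; in-air after throw: [b6@7:R b3@8:L b1@9:R b4@10:L b2@11:R b5@12:L]
Beat 7 (R): throw ball6 h=9 -> lands@16:L; in-air after throw: [b3@8:L b1@9:R b4@10:L b2@11:R b5@12:L b6@16:L]
Beat 8 (L): throw ball3 h=5 -> lands@13:R; in-air after throw: [b1@9:R b4@10:L b2@11:R b5@12:L b3@13:R b6@16:L]
Beat 9 (R): throw ball1 h=6 -> lands@15:R; in-air after throw: [b4@10:L b2@11:R b5@12:L b3@13:R b1@15:R b6@16:L]
Beat 10 (L): throw ball4 h=7 -> lands@17:R; in-air after throw: [b2@11:R b5@12:L b3@13:R b1@15:R b6@16:L b4@17:R]
Beat 11 (R): throw ball2 h=8 -> lands@19:R; in-air after throw: [b5@12:L b3@13:R b1@15:R b6@16:L b4@17:R b2@19:R]
Beat 12 (L): throw ball5 h=2 -> lands@14:L; in-air after throw: [b3@13:R b5@14:L b1@15:R b6@16:L b4@17:R b2@19:R]
Beat 13 (R): throw ball3 h=5 -> lands@18:L; in-air after throw: [b5@14:L b1@15:R b6@16:L b4@17:R b3@18:L b2@19:R]
Beat 14 (L): throw ball5 h=9 -> lands@23:R; in-air after throw: [b1@15:R b6@16:L b4@17:R b3@18:L b2@19:R b5@23:R]
Beat 15 (R): throw ball1 h=5 -> lands@20:L; in-air after throw: [b6@16:L b4@17:R b3@18:L b2@19:R b1@20:L b5@23:R]
Beat 16 (L): throw ball6 h=6 -> lands@22:L; in-air after throw: [b4@17:R b3@18:L b2@19:R b1@20:L b6@22:L b5@23:R]
Ball 6: thrown@5 h=2 -> first land @7; rethrown@7 h=9 -> second land @16

Answer: 7 16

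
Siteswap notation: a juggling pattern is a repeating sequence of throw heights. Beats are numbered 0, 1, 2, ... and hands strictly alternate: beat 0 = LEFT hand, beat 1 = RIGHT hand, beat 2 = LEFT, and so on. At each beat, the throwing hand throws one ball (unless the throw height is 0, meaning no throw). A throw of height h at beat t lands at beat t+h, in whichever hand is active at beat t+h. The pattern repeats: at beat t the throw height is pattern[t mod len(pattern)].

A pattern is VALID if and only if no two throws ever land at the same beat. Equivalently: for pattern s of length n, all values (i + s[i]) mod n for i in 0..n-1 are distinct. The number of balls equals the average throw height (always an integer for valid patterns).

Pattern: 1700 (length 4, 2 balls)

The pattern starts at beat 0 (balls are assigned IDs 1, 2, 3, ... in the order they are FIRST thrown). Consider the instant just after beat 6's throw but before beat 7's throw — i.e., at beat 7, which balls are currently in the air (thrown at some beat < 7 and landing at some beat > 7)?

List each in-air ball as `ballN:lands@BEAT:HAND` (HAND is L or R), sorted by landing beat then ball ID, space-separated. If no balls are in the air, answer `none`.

Beat 0 (L): throw ball1 h=1 -> lands@1:R; in-air after throw: [b1@1:R]
Beat 1 (R): throw ball1 h=7 -> lands@8:L; in-air after throw: [b1@8:L]
Beat 4 (L): throw ball2 h=1 -> lands@5:R; in-air after throw: [b2@5:R b1@8:L]
Beat 5 (R): throw ball2 h=7 -> lands@12:L; in-air after throw: [b1@8:L b2@12:L]

Answer: ball1:lands@8:L ball2:lands@12:L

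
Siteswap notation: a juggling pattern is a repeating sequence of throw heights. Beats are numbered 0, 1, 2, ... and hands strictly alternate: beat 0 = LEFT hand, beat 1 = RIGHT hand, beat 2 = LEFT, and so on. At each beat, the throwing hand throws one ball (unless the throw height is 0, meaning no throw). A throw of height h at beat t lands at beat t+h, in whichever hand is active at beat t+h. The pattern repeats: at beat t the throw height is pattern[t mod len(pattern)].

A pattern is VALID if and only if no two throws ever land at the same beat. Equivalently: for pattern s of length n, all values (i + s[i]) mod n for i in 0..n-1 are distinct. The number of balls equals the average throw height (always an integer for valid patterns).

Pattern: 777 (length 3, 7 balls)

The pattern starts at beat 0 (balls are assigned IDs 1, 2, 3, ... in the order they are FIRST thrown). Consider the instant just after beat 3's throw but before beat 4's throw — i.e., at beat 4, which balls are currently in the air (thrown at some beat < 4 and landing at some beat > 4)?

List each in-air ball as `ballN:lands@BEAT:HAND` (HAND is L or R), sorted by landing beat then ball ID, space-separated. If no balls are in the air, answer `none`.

Beat 0 (L): throw ball1 h=7 -> lands@7:R; in-air after throw: [b1@7:R]
Beat 1 (R): throw ball2 h=7 -> lands@8:L; in-air after throw: [b1@7:R b2@8:L]
Beat 2 (L): throw ball3 h=7 -> lands@9:R; in-air after throw: [b1@7:R b2@8:L b3@9:R]
Beat 3 (R): throw ball4 h=7 -> lands@10:L; in-air after throw: [b1@7:R b2@8:L b3@9:R b4@10:L]
Beat 4 (L): throw ball5 h=7 -> lands@11:R; in-air after throw: [b1@7:R b2@8:L b3@9:R b4@10:L b5@11:R]

Answer: ball1:lands@7:R ball2:lands@8:L ball3:lands@9:R ball4:lands@10:L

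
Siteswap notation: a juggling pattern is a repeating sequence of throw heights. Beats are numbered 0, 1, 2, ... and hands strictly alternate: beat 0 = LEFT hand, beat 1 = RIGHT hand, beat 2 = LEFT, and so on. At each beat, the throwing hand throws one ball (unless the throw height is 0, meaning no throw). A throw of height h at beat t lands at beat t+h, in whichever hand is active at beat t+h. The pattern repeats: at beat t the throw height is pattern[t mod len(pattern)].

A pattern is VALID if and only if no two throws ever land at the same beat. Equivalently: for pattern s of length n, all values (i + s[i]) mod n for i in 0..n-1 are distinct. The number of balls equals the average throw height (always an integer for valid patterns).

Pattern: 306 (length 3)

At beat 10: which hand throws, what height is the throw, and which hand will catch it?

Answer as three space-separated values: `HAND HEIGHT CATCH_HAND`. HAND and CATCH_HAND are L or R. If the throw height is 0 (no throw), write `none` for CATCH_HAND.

Beat 10: 10 mod 2 = 0, so hand = L
Throw height = pattern[10 mod 3] = pattern[1] = 0

Answer: L 0 none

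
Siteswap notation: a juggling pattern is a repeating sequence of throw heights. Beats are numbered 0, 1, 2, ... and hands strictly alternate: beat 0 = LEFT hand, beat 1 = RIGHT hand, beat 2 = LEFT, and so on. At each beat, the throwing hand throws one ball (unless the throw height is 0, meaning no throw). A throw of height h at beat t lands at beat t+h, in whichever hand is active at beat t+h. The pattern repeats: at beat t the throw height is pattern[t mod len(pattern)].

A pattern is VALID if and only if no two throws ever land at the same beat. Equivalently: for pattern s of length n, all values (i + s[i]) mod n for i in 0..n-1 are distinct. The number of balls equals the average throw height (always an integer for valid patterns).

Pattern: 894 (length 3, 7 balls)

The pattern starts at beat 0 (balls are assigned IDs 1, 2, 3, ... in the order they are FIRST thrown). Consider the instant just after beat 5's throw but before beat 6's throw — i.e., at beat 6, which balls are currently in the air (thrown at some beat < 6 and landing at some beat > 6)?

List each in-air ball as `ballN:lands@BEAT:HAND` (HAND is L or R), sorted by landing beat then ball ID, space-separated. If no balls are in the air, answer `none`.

Answer: ball1:lands@8:L ball6:lands@9:R ball2:lands@10:L ball4:lands@11:R ball5:lands@13:R

Derivation:
Beat 0 (L): throw ball1 h=8 -> lands@8:L; in-air after throw: [b1@8:L]
Beat 1 (R): throw ball2 h=9 -> lands@10:L; in-air after throw: [b1@8:L b2@10:L]
Beat 2 (L): throw ball3 h=4 -> lands@6:L; in-air after throw: [b3@6:L b1@8:L b2@10:L]
Beat 3 (R): throw ball4 h=8 -> lands@11:R; in-air after throw: [b3@6:L b1@8:L b2@10:L b4@11:R]
Beat 4 (L): throw ball5 h=9 -> lands@13:R; in-air after throw: [b3@6:L b1@8:L b2@10:L b4@11:R b5@13:R]
Beat 5 (R): throw ball6 h=4 -> lands@9:R; in-air after throw: [b3@6:L b1@8:L b6@9:R b2@10:L b4@11:R b5@13:R]
Beat 6 (L): throw ball3 h=8 -> lands@14:L; in-air after throw: [b1@8:L b6@9:R b2@10:L b4@11:R b5@13:R b3@14:L]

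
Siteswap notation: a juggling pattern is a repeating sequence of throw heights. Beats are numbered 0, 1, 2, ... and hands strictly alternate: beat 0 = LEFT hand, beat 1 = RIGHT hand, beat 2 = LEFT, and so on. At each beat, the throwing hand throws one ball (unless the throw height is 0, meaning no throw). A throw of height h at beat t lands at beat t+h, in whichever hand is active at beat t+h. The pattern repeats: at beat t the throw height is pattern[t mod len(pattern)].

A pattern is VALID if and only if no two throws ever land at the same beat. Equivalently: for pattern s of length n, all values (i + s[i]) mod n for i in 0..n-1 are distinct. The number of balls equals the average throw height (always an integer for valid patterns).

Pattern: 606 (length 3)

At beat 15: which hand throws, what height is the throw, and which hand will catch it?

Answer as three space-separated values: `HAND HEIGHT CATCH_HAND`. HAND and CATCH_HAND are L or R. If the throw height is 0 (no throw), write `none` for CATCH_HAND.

Answer: R 6 R

Derivation:
Beat 15: 15 mod 2 = 1, so hand = R
Throw height = pattern[15 mod 3] = pattern[0] = 6
Lands at beat 15+6=21, 21 mod 2 = 1, so catch hand = R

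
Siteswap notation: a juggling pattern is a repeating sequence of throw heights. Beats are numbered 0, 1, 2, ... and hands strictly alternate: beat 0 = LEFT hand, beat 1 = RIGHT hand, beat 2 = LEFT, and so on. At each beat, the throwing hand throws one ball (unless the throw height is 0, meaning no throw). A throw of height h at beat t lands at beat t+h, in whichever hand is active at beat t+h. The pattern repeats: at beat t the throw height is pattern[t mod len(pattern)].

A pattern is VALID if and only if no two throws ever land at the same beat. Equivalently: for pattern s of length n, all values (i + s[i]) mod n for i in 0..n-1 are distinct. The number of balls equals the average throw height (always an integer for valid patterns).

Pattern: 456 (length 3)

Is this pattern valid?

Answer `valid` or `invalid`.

i=0: (i + s[i]) mod n = (0 + 4) mod 3 = 1
i=1: (i + s[i]) mod n = (1 + 5) mod 3 = 0
i=2: (i + s[i]) mod n = (2 + 6) mod 3 = 2
Residues: [1, 0, 2], distinct: True

Answer: valid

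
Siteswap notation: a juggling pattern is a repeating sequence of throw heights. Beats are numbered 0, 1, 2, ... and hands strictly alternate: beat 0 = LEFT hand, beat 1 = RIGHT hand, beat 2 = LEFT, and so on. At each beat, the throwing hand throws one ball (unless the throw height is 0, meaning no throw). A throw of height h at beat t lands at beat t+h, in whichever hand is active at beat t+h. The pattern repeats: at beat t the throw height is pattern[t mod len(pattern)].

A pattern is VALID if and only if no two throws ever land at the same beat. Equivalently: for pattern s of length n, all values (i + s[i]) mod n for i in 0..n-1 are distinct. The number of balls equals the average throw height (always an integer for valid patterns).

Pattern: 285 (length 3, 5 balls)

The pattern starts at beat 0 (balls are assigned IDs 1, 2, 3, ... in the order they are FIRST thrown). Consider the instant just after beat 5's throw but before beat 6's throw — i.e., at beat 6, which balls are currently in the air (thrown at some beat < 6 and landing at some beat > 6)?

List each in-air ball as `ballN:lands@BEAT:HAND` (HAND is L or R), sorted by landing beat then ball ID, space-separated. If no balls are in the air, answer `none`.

Beat 0 (L): throw ball1 h=2 -> lands@2:L; in-air after throw: [b1@2:L]
Beat 1 (R): throw ball2 h=8 -> lands@9:R; in-air after throw: [b1@2:L b2@9:R]
Beat 2 (L): throw ball1 h=5 -> lands@7:R; in-air after throw: [b1@7:R b2@9:R]
Beat 3 (R): throw ball3 h=2 -> lands@5:R; in-air after throw: [b3@5:R b1@7:R b2@9:R]
Beat 4 (L): throw ball4 h=8 -> lands@12:L; in-air after throw: [b3@5:R b1@7:R b2@9:R b4@12:L]
Beat 5 (R): throw ball3 h=5 -> lands@10:L; in-air after throw: [b1@7:R b2@9:R b3@10:L b4@12:L]
Beat 6 (L): throw ball5 h=2 -> lands@8:L; in-air after throw: [b1@7:R b5@8:L b2@9:R b3@10:L b4@12:L]

Answer: ball1:lands@7:R ball2:lands@9:R ball3:lands@10:L ball4:lands@12:L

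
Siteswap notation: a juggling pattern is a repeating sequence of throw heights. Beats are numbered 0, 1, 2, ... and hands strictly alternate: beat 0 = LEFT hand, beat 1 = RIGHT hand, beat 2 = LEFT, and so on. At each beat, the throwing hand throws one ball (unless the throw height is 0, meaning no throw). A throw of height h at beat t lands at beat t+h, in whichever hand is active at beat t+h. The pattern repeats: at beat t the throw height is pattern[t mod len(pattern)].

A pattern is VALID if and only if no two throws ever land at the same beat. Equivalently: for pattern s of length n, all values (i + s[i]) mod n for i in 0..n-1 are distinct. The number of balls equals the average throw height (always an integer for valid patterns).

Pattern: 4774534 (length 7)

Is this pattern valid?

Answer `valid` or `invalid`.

Answer: invalid

Derivation:
i=0: (i + s[i]) mod n = (0 + 4) mod 7 = 4
i=1: (i + s[i]) mod n = (1 + 7) mod 7 = 1
i=2: (i + s[i]) mod n = (2 + 7) mod 7 = 2
i=3: (i + s[i]) mod n = (3 + 4) mod 7 = 0
i=4: (i + s[i]) mod n = (4 + 5) mod 7 = 2
i=5: (i + s[i]) mod n = (5 + 3) mod 7 = 1
i=6: (i + s[i]) mod n = (6 + 4) mod 7 = 3
Residues: [4, 1, 2, 0, 2, 1, 3], distinct: False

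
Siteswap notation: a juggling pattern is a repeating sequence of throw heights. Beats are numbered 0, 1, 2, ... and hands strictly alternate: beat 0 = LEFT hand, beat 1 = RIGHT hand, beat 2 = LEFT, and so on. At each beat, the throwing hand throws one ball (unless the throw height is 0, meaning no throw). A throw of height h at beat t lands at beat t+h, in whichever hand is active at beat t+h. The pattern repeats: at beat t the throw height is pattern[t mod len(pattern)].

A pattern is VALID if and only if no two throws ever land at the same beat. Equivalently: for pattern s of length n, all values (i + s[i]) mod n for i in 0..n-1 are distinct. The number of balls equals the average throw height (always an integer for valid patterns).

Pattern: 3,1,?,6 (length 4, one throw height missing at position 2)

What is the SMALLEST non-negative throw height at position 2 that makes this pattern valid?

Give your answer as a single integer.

Answer: 2

Derivation:
i=0: (0 + 3) mod 4 = 3
i=1: (1 + 1) mod 4 = 2
i=2: s[i]=? (unknown)
i=3: (3 + 6) mod 4 = 1
Known residues: [1, 2, 3]; need a permutation of 0..3, so missing residue r = 0
Need (2 + s) mod 4 = 0; smallest s = (0 - 2) mod 4 = 2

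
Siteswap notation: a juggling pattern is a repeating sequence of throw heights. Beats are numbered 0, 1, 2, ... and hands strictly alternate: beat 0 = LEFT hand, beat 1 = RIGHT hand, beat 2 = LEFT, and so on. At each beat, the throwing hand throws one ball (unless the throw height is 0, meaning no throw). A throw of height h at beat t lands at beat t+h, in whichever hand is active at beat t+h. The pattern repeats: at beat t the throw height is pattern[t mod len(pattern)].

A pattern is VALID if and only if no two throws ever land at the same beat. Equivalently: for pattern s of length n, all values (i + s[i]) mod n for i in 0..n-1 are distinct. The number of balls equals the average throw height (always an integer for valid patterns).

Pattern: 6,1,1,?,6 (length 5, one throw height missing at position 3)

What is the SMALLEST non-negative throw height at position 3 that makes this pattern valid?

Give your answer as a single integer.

Answer: 1

Derivation:
i=0: (0 + 6) mod 5 = 1
i=1: (1 + 1) mod 5 = 2
i=2: (2 + 1) mod 5 = 3
i=3: s[i]=? (unknown)
i=4: (4 + 6) mod 5 = 0
Known residues: [0, 1, 2, 3]; need a permutation of 0..4, so missing residue r = 4
Need (3 + s) mod 5 = 4; smallest s = (4 - 3) mod 5 = 1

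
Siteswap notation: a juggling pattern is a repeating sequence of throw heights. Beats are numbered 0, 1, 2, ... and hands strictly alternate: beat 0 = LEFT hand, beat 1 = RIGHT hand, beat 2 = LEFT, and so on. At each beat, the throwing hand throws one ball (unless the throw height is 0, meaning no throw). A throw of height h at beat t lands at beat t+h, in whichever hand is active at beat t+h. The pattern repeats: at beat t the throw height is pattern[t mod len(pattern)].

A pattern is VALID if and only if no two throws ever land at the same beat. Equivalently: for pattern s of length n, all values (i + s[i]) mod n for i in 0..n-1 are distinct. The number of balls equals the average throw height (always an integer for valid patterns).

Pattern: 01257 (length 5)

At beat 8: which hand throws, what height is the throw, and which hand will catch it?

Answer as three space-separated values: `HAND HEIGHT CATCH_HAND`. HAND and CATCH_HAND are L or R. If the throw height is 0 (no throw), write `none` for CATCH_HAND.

Beat 8: 8 mod 2 = 0, so hand = L
Throw height = pattern[8 mod 5] = pattern[3] = 5
Lands at beat 8+5=13, 13 mod 2 = 1, so catch hand = R

Answer: L 5 R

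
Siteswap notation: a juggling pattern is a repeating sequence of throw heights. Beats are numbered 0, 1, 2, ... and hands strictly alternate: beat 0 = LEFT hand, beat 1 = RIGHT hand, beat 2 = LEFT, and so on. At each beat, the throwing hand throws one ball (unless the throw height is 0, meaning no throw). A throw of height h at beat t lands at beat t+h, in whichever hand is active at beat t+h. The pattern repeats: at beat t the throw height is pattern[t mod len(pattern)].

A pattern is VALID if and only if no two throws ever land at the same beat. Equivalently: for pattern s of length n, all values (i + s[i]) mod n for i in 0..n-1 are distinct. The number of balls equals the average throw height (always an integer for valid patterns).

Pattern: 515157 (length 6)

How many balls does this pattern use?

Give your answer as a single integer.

Pattern = [5, 1, 5, 1, 5, 7], length n = 6
  position 0: throw height = 5, running sum = 5
  position 1: throw height = 1, running sum = 6
  position 2: throw height = 5, running sum = 11
  position 3: throw height = 1, running sum = 12
  position 4: throw height = 5, running sum = 17
  position 5: throw height = 7, running sum = 24
Total sum = 24; balls = sum / n = 24 / 6 = 4

Answer: 4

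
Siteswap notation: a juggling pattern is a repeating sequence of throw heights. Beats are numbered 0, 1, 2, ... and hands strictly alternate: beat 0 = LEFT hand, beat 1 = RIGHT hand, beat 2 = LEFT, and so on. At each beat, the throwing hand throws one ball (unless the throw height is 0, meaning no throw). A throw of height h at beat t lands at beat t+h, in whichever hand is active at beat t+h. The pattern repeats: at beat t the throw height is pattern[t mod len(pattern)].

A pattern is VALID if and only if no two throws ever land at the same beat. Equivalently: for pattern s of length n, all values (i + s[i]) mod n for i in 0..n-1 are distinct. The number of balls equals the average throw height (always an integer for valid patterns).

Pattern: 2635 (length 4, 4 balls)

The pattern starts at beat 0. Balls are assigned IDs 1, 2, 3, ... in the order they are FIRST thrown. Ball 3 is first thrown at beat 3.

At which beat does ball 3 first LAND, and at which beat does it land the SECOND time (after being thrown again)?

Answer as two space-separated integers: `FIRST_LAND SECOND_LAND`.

Beat 0 (L): throw ball1 h=2 -> lands@2:L; in-air after throw: [b1@2:L]
Beat 1 (R): throw ball2 h=6 -> lands@7:R; in-air after throw: [b1@2:L b2@7:R]
Beat 2 (L): throw ball1 h=3 -> lands@5:R; in-air after throw: [b1@5:R b2@7:R]
Beat 3 (R): throw ball3 h=5 -> lands@8:L; in-air after throw: [b1@5:R b2@7:R b3@8:L]
Beat 4 (L): throw ball4 h=2 -> lands@6:L; in-air after throw: [b1@5:R b4@6:L b2@7:R b3@8:L]
Beat 5 (R): throw ball1 h=6 -> lands@11:R; in-air after throw: [b4@6:L b2@7:R b3@8:L b1@11:R]
Beat 6 (L): throw ball4 h=3 -> lands@9:R; in-air after throw: [b2@7:R b3@8:L b4@9:R b1@11:R]
Beat 7 (R): throw ball2 h=5 -> lands@12:L; in-air after throw: [b3@8:L b4@9:R b1@11:R b2@12:L]
Beat 8 (L): throw ball3 h=2 -> lands@10:L; in-air after throw: [b4@9:R b3@10:L b1@11:R b2@12:L]
Beat 9 (R): throw ball4 h=6 -> lands@15:R; in-air after throw: [b3@10:L b1@11:R b2@12:L b4@15:R]
Beat 10 (L): throw ball3 h=3 -> lands@13:R; in-air after throw: [b1@11:R b2@12:L b3@13:R b4@15:R]
Ball 3: thrown@3 h=5 -> first land @8; rethrown@8 h=2 -> second land @10

Answer: 8 10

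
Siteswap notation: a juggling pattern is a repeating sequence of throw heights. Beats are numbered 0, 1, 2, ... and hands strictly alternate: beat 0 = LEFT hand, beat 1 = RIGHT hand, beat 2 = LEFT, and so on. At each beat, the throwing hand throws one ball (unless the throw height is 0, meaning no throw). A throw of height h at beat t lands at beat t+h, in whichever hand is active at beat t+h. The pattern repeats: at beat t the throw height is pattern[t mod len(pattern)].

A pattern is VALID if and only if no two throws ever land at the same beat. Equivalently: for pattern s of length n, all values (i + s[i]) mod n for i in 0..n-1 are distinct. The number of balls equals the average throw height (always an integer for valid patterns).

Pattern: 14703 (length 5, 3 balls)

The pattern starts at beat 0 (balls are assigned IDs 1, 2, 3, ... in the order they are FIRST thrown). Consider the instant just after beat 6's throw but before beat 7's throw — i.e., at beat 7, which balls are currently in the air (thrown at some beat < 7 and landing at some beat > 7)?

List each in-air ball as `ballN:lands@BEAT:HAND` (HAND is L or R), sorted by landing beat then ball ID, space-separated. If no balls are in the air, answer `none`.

Beat 0 (L): throw ball1 h=1 -> lands@1:R; in-air after throw: [b1@1:R]
Beat 1 (R): throw ball1 h=4 -> lands@5:R; in-air after throw: [b1@5:R]
Beat 2 (L): throw ball2 h=7 -> lands@9:R; in-air after throw: [b1@5:R b2@9:R]
Beat 4 (L): throw ball3 h=3 -> lands@7:R; in-air after throw: [b1@5:R b3@7:R b2@9:R]
Beat 5 (R): throw ball1 h=1 -> lands@6:L; in-air after throw: [b1@6:L b3@7:R b2@9:R]
Beat 6 (L): throw ball1 h=4 -> lands@10:L; in-air after throw: [b3@7:R b2@9:R b1@10:L]
Beat 7 (R): throw ball3 h=7 -> lands@14:L; in-air after throw: [b2@9:R b1@10:L b3@14:L]

Answer: ball2:lands@9:R ball1:lands@10:L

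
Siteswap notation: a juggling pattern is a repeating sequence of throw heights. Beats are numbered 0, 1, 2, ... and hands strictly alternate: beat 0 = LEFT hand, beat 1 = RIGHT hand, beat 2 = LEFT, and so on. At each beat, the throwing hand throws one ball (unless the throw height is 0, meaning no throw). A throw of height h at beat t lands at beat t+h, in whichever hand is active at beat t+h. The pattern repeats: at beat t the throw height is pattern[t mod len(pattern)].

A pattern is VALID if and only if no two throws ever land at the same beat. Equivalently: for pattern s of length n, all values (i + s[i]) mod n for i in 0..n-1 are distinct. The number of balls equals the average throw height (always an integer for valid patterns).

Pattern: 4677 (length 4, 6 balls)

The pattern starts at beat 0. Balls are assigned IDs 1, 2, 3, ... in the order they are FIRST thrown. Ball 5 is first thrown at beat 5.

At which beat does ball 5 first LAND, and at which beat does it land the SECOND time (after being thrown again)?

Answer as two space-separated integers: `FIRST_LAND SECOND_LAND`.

Beat 0 (L): throw ball1 h=4 -> lands@4:L; in-air after throw: [b1@4:L]
Beat 1 (R): throw ball2 h=6 -> lands@7:R; in-air after throw: [b1@4:L b2@7:R]
Beat 2 (L): throw ball3 h=7 -> lands@9:R; in-air after throw: [b1@4:L b2@7:R b3@9:R]
Beat 3 (R): throw ball4 h=7 -> lands@10:L; in-air after throw: [b1@4:L b2@7:R b3@9:R b4@10:L]
Beat 4 (L): throw ball1 h=4 -> lands@8:L; in-air after throw: [b2@7:R b1@8:L b3@9:R b4@10:L]
Beat 5 (R): throw ball5 h=6 -> lands@11:R; in-air after throw: [b2@7:R b1@8:L b3@9:R b4@10:L b5@11:R]
Beat 6 (L): throw ball6 h=7 -> lands@13:R; in-air after throw: [b2@7:R b1@8:L b3@9:R b4@10:L b5@11:R b6@13:R]
Beat 7 (R): throw ball2 h=7 -> lands@14:L; in-air after throw: [b1@8:L b3@9:R b4@10:L b5@11:R b6@13:R b2@14:L]
Beat 8 (L): throw ball1 h=4 -> lands@12:L; in-air after throw: [b3@9:R b4@10:L b5@11:R b1@12:L b6@13:R b2@14:L]
Beat 9 (R): throw ball3 h=6 -> lands@15:R; in-air after throw: [b4@10:L b5@11:R b1@12:L b6@13:R b2@14:L b3@15:R]
Beat 10 (L): throw ball4 h=7 -> lands@17:R; in-air after throw: [b5@11:R b1@12:L b6@13:R b2@14:L b3@15:R b4@17:R]
Beat 11 (R): throw ball5 h=7 -> lands@18:L; in-air after throw: [b1@12:L b6@13:R b2@14:L b3@15:R b4@17:R b5@18:L]
Beat 12 (L): throw ball1 h=4 -> lands@16:L; in-air after throw: [b6@13:R b2@14:L b3@15:R b1@16:L b4@17:R b5@18:L]
Ball 5: thrown@5 h=6 -> first land @11; rethrown@11 h=7 -> second land @18

Answer: 11 18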